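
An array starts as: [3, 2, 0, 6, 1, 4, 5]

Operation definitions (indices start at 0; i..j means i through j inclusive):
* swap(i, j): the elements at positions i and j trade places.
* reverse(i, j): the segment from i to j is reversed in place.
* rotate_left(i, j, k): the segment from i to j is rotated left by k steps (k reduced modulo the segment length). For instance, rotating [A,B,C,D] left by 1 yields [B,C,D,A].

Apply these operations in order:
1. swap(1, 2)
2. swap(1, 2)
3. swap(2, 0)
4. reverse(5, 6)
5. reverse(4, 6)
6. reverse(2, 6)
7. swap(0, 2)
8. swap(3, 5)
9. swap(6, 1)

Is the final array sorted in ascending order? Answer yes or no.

After 1 (swap(1, 2)): [3, 0, 2, 6, 1, 4, 5]
After 2 (swap(1, 2)): [3, 2, 0, 6, 1, 4, 5]
After 3 (swap(2, 0)): [0, 2, 3, 6, 1, 4, 5]
After 4 (reverse(5, 6)): [0, 2, 3, 6, 1, 5, 4]
After 5 (reverse(4, 6)): [0, 2, 3, 6, 4, 5, 1]
After 6 (reverse(2, 6)): [0, 2, 1, 5, 4, 6, 3]
After 7 (swap(0, 2)): [1, 2, 0, 5, 4, 6, 3]
After 8 (swap(3, 5)): [1, 2, 0, 6, 4, 5, 3]
After 9 (swap(6, 1)): [1, 3, 0, 6, 4, 5, 2]

Answer: no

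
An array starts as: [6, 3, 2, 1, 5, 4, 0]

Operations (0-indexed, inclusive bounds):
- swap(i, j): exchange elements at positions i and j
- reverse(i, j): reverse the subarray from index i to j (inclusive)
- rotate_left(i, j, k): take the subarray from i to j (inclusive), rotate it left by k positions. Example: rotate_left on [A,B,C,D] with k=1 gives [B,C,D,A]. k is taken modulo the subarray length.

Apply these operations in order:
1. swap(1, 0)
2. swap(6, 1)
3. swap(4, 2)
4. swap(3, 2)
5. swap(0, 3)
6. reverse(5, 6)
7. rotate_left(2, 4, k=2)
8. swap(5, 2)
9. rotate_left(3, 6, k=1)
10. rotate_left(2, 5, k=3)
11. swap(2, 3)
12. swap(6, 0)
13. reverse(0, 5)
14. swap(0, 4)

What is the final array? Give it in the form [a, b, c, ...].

Answer: [0, 3, 4, 6, 2, 1, 5]

Derivation:
After 1 (swap(1, 0)): [3, 6, 2, 1, 5, 4, 0]
After 2 (swap(6, 1)): [3, 0, 2, 1, 5, 4, 6]
After 3 (swap(4, 2)): [3, 0, 5, 1, 2, 4, 6]
After 4 (swap(3, 2)): [3, 0, 1, 5, 2, 4, 6]
After 5 (swap(0, 3)): [5, 0, 1, 3, 2, 4, 6]
After 6 (reverse(5, 6)): [5, 0, 1, 3, 2, 6, 4]
After 7 (rotate_left(2, 4, k=2)): [5, 0, 2, 1, 3, 6, 4]
After 8 (swap(5, 2)): [5, 0, 6, 1, 3, 2, 4]
After 9 (rotate_left(3, 6, k=1)): [5, 0, 6, 3, 2, 4, 1]
After 10 (rotate_left(2, 5, k=3)): [5, 0, 4, 6, 3, 2, 1]
After 11 (swap(2, 3)): [5, 0, 6, 4, 3, 2, 1]
After 12 (swap(6, 0)): [1, 0, 6, 4, 3, 2, 5]
After 13 (reverse(0, 5)): [2, 3, 4, 6, 0, 1, 5]
After 14 (swap(0, 4)): [0, 3, 4, 6, 2, 1, 5]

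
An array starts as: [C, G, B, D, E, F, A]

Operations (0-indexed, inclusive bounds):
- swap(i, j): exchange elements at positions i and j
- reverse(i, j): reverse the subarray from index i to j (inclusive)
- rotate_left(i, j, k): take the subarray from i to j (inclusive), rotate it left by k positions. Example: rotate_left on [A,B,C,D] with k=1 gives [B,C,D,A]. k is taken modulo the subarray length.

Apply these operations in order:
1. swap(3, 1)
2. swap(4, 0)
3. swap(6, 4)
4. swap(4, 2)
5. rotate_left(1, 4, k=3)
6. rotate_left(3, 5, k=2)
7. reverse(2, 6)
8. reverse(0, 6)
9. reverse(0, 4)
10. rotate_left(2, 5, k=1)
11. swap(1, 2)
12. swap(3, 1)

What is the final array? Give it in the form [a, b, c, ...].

Answer: [C, D, G, F, B, A, E]

Derivation:
After 1 (swap(3, 1)): [C, D, B, G, E, F, A]
After 2 (swap(4, 0)): [E, D, B, G, C, F, A]
After 3 (swap(6, 4)): [E, D, B, G, A, F, C]
After 4 (swap(4, 2)): [E, D, A, G, B, F, C]
After 5 (rotate_left(1, 4, k=3)): [E, B, D, A, G, F, C]
After 6 (rotate_left(3, 5, k=2)): [E, B, D, F, A, G, C]
After 7 (reverse(2, 6)): [E, B, C, G, A, F, D]
After 8 (reverse(0, 6)): [D, F, A, G, C, B, E]
After 9 (reverse(0, 4)): [C, G, A, F, D, B, E]
After 10 (rotate_left(2, 5, k=1)): [C, G, F, D, B, A, E]
After 11 (swap(1, 2)): [C, F, G, D, B, A, E]
After 12 (swap(3, 1)): [C, D, G, F, B, A, E]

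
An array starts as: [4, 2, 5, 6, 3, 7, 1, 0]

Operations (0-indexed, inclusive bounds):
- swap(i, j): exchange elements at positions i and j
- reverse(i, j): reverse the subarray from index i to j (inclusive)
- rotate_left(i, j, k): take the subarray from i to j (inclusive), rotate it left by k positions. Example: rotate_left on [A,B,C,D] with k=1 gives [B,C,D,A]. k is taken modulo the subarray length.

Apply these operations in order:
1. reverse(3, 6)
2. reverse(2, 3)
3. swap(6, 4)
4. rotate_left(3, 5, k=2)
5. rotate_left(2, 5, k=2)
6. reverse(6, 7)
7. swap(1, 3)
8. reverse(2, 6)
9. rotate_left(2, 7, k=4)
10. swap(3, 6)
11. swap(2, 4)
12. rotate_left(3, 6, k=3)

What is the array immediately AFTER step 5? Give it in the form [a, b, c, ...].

Answer: [4, 2, 5, 6, 1, 3, 7, 0]

Derivation:
After 1 (reverse(3, 6)): [4, 2, 5, 1, 7, 3, 6, 0]
After 2 (reverse(2, 3)): [4, 2, 1, 5, 7, 3, 6, 0]
After 3 (swap(6, 4)): [4, 2, 1, 5, 6, 3, 7, 0]
After 4 (rotate_left(3, 5, k=2)): [4, 2, 1, 3, 5, 6, 7, 0]
After 5 (rotate_left(2, 5, k=2)): [4, 2, 5, 6, 1, 3, 7, 0]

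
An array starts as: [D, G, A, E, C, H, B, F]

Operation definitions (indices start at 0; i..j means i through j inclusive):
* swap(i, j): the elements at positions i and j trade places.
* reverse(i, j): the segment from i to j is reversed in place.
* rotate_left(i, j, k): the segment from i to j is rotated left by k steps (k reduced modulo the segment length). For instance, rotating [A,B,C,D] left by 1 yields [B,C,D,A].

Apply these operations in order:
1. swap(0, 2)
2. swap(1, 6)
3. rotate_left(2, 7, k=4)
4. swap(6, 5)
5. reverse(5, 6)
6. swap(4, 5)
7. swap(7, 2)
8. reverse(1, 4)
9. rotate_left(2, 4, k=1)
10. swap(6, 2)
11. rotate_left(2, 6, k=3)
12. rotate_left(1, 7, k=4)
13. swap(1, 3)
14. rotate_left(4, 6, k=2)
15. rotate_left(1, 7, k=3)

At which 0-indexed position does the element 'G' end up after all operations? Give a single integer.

After 1 (swap(0, 2)): [A, G, D, E, C, H, B, F]
After 2 (swap(1, 6)): [A, B, D, E, C, H, G, F]
After 3 (rotate_left(2, 7, k=4)): [A, B, G, F, D, E, C, H]
After 4 (swap(6, 5)): [A, B, G, F, D, C, E, H]
After 5 (reverse(5, 6)): [A, B, G, F, D, E, C, H]
After 6 (swap(4, 5)): [A, B, G, F, E, D, C, H]
After 7 (swap(7, 2)): [A, B, H, F, E, D, C, G]
After 8 (reverse(1, 4)): [A, E, F, H, B, D, C, G]
After 9 (rotate_left(2, 4, k=1)): [A, E, H, B, F, D, C, G]
After 10 (swap(6, 2)): [A, E, C, B, F, D, H, G]
After 11 (rotate_left(2, 6, k=3)): [A, E, D, H, C, B, F, G]
After 12 (rotate_left(1, 7, k=4)): [A, B, F, G, E, D, H, C]
After 13 (swap(1, 3)): [A, G, F, B, E, D, H, C]
After 14 (rotate_left(4, 6, k=2)): [A, G, F, B, H, E, D, C]
After 15 (rotate_left(1, 7, k=3)): [A, H, E, D, C, G, F, B]

Answer: 5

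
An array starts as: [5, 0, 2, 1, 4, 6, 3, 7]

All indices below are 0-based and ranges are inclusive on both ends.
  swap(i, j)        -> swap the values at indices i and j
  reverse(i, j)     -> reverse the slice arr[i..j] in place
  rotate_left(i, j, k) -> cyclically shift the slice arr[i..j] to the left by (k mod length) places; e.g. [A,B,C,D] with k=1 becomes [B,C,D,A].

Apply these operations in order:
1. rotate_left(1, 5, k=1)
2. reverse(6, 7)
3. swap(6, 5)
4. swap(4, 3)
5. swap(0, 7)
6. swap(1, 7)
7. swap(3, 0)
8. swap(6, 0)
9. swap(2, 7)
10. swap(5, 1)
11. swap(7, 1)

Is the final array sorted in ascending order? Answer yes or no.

Answer: yes

Derivation:
After 1 (rotate_left(1, 5, k=1)): [5, 2, 1, 4, 6, 0, 3, 7]
After 2 (reverse(6, 7)): [5, 2, 1, 4, 6, 0, 7, 3]
After 3 (swap(6, 5)): [5, 2, 1, 4, 6, 7, 0, 3]
After 4 (swap(4, 3)): [5, 2, 1, 6, 4, 7, 0, 3]
After 5 (swap(0, 7)): [3, 2, 1, 6, 4, 7, 0, 5]
After 6 (swap(1, 7)): [3, 5, 1, 6, 4, 7, 0, 2]
After 7 (swap(3, 0)): [6, 5, 1, 3, 4, 7, 0, 2]
After 8 (swap(6, 0)): [0, 5, 1, 3, 4, 7, 6, 2]
After 9 (swap(2, 7)): [0, 5, 2, 3, 4, 7, 6, 1]
After 10 (swap(5, 1)): [0, 7, 2, 3, 4, 5, 6, 1]
After 11 (swap(7, 1)): [0, 1, 2, 3, 4, 5, 6, 7]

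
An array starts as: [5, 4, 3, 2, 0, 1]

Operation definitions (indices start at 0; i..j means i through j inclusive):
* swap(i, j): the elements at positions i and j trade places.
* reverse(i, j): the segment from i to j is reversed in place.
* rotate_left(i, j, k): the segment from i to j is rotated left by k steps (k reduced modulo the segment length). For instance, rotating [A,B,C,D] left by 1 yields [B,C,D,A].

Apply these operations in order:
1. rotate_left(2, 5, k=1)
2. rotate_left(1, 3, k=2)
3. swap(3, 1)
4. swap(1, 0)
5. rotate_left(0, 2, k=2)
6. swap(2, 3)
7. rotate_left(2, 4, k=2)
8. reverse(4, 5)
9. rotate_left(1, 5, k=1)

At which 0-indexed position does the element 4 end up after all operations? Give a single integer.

After 1 (rotate_left(2, 5, k=1)): [5, 4, 2, 0, 1, 3]
After 2 (rotate_left(1, 3, k=2)): [5, 0, 4, 2, 1, 3]
After 3 (swap(3, 1)): [5, 2, 4, 0, 1, 3]
After 4 (swap(1, 0)): [2, 5, 4, 0, 1, 3]
After 5 (rotate_left(0, 2, k=2)): [4, 2, 5, 0, 1, 3]
After 6 (swap(2, 3)): [4, 2, 0, 5, 1, 3]
After 7 (rotate_left(2, 4, k=2)): [4, 2, 1, 0, 5, 3]
After 8 (reverse(4, 5)): [4, 2, 1, 0, 3, 5]
After 9 (rotate_left(1, 5, k=1)): [4, 1, 0, 3, 5, 2]

Answer: 0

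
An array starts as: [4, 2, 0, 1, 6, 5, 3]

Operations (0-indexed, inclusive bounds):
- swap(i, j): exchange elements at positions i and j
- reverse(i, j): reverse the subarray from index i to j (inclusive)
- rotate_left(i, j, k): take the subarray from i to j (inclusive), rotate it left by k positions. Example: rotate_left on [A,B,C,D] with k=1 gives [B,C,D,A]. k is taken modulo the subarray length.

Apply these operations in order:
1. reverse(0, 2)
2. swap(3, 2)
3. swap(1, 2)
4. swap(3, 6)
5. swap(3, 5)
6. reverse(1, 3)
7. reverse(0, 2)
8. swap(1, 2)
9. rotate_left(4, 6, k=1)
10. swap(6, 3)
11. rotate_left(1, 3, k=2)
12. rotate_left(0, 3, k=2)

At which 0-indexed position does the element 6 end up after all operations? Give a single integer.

After 1 (reverse(0, 2)): [0, 2, 4, 1, 6, 5, 3]
After 2 (swap(3, 2)): [0, 2, 1, 4, 6, 5, 3]
After 3 (swap(1, 2)): [0, 1, 2, 4, 6, 5, 3]
After 4 (swap(3, 6)): [0, 1, 2, 3, 6, 5, 4]
After 5 (swap(3, 5)): [0, 1, 2, 5, 6, 3, 4]
After 6 (reverse(1, 3)): [0, 5, 2, 1, 6, 3, 4]
After 7 (reverse(0, 2)): [2, 5, 0, 1, 6, 3, 4]
After 8 (swap(1, 2)): [2, 0, 5, 1, 6, 3, 4]
After 9 (rotate_left(4, 6, k=1)): [2, 0, 5, 1, 3, 4, 6]
After 10 (swap(6, 3)): [2, 0, 5, 6, 3, 4, 1]
After 11 (rotate_left(1, 3, k=2)): [2, 6, 0, 5, 3, 4, 1]
After 12 (rotate_left(0, 3, k=2)): [0, 5, 2, 6, 3, 4, 1]

Answer: 3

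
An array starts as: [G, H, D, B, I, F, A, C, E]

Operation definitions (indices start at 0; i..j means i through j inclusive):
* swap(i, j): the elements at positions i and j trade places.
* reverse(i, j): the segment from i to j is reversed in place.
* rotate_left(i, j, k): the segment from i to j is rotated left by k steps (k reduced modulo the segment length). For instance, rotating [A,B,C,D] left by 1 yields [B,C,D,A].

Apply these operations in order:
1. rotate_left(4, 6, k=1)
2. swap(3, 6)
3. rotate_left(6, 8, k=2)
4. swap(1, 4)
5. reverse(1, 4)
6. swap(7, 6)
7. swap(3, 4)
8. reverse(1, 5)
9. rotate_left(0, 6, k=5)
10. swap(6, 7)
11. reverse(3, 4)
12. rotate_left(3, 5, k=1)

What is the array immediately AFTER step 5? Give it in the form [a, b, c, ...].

After 1 (rotate_left(4, 6, k=1)): [G, H, D, B, F, A, I, C, E]
After 2 (swap(3, 6)): [G, H, D, I, F, A, B, C, E]
After 3 (rotate_left(6, 8, k=2)): [G, H, D, I, F, A, E, B, C]
After 4 (swap(1, 4)): [G, F, D, I, H, A, E, B, C]
After 5 (reverse(1, 4)): [G, H, I, D, F, A, E, B, C]

Answer: [G, H, I, D, F, A, E, B, C]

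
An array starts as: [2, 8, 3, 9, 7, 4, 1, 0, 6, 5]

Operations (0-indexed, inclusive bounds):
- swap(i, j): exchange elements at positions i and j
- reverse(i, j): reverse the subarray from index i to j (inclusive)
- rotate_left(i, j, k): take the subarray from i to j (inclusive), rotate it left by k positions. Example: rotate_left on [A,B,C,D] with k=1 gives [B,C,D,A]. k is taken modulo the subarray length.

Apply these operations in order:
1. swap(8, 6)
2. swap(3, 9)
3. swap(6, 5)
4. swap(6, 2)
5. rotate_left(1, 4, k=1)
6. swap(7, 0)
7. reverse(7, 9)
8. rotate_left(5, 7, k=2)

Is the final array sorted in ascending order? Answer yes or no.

Answer: no

Derivation:
After 1 (swap(8, 6)): [2, 8, 3, 9, 7, 4, 6, 0, 1, 5]
After 2 (swap(3, 9)): [2, 8, 3, 5, 7, 4, 6, 0, 1, 9]
After 3 (swap(6, 5)): [2, 8, 3, 5, 7, 6, 4, 0, 1, 9]
After 4 (swap(6, 2)): [2, 8, 4, 5, 7, 6, 3, 0, 1, 9]
After 5 (rotate_left(1, 4, k=1)): [2, 4, 5, 7, 8, 6, 3, 0, 1, 9]
After 6 (swap(7, 0)): [0, 4, 5, 7, 8, 6, 3, 2, 1, 9]
After 7 (reverse(7, 9)): [0, 4, 5, 7, 8, 6, 3, 9, 1, 2]
After 8 (rotate_left(5, 7, k=2)): [0, 4, 5, 7, 8, 9, 6, 3, 1, 2]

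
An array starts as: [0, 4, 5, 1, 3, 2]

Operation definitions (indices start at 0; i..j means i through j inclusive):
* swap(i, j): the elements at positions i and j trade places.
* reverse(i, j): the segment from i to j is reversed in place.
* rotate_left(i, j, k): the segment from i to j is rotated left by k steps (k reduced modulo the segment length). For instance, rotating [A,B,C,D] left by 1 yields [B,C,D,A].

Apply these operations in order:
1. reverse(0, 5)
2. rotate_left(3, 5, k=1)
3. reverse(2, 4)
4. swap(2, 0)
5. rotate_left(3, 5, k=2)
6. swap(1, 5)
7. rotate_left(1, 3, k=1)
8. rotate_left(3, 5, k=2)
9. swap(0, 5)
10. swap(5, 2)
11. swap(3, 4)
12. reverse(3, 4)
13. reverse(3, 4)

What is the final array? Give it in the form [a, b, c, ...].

After 1 (reverse(0, 5)): [2, 3, 1, 5, 4, 0]
After 2 (rotate_left(3, 5, k=1)): [2, 3, 1, 4, 0, 5]
After 3 (reverse(2, 4)): [2, 3, 0, 4, 1, 5]
After 4 (swap(2, 0)): [0, 3, 2, 4, 1, 5]
After 5 (rotate_left(3, 5, k=2)): [0, 3, 2, 5, 4, 1]
After 6 (swap(1, 5)): [0, 1, 2, 5, 4, 3]
After 7 (rotate_left(1, 3, k=1)): [0, 2, 5, 1, 4, 3]
After 8 (rotate_left(3, 5, k=2)): [0, 2, 5, 3, 1, 4]
After 9 (swap(0, 5)): [4, 2, 5, 3, 1, 0]
After 10 (swap(5, 2)): [4, 2, 0, 3, 1, 5]
After 11 (swap(3, 4)): [4, 2, 0, 1, 3, 5]
After 12 (reverse(3, 4)): [4, 2, 0, 3, 1, 5]
After 13 (reverse(3, 4)): [4, 2, 0, 1, 3, 5]

Answer: [4, 2, 0, 1, 3, 5]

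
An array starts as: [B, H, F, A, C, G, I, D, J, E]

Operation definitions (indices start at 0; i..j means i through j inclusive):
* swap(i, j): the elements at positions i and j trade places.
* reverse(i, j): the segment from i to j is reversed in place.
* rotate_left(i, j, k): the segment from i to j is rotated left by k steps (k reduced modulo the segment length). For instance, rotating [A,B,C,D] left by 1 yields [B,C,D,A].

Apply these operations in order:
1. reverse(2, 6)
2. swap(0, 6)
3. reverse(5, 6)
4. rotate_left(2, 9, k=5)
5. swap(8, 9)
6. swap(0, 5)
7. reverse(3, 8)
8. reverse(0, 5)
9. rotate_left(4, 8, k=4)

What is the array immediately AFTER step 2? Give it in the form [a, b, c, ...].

Answer: [F, H, I, G, C, A, B, D, J, E]

Derivation:
After 1 (reverse(2, 6)): [B, H, I, G, C, A, F, D, J, E]
After 2 (swap(0, 6)): [F, H, I, G, C, A, B, D, J, E]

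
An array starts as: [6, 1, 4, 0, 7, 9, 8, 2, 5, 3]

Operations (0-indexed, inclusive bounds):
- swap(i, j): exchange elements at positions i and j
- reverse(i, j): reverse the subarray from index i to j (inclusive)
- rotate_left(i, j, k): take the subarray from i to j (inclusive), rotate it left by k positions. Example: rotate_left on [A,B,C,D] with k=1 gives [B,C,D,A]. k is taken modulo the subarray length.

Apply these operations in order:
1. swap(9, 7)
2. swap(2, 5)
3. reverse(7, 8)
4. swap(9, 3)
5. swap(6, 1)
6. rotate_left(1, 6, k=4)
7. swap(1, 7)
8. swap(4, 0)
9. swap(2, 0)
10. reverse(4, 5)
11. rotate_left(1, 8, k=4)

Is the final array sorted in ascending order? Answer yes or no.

After 1 (swap(9, 7)): [6, 1, 4, 0, 7, 9, 8, 3, 5, 2]
After 2 (swap(2, 5)): [6, 1, 9, 0, 7, 4, 8, 3, 5, 2]
After 3 (reverse(7, 8)): [6, 1, 9, 0, 7, 4, 8, 5, 3, 2]
After 4 (swap(9, 3)): [6, 1, 9, 2, 7, 4, 8, 5, 3, 0]
After 5 (swap(6, 1)): [6, 8, 9, 2, 7, 4, 1, 5, 3, 0]
After 6 (rotate_left(1, 6, k=4)): [6, 4, 1, 8, 9, 2, 7, 5, 3, 0]
After 7 (swap(1, 7)): [6, 5, 1, 8, 9, 2, 7, 4, 3, 0]
After 8 (swap(4, 0)): [9, 5, 1, 8, 6, 2, 7, 4, 3, 0]
After 9 (swap(2, 0)): [1, 5, 9, 8, 6, 2, 7, 4, 3, 0]
After 10 (reverse(4, 5)): [1, 5, 9, 8, 2, 6, 7, 4, 3, 0]
After 11 (rotate_left(1, 8, k=4)): [1, 6, 7, 4, 3, 5, 9, 8, 2, 0]

Answer: no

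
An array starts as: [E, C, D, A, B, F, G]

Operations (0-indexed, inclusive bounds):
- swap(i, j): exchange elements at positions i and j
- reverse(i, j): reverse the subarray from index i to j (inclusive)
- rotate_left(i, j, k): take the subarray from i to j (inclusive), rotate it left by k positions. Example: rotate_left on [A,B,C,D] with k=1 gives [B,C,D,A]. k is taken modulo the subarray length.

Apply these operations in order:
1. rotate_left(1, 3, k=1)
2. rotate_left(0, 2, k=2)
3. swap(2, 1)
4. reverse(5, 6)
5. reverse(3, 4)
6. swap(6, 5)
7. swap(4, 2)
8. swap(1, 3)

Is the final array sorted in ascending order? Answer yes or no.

After 1 (rotate_left(1, 3, k=1)): [E, D, A, C, B, F, G]
After 2 (rotate_left(0, 2, k=2)): [A, E, D, C, B, F, G]
After 3 (swap(2, 1)): [A, D, E, C, B, F, G]
After 4 (reverse(5, 6)): [A, D, E, C, B, G, F]
After 5 (reverse(3, 4)): [A, D, E, B, C, G, F]
After 6 (swap(6, 5)): [A, D, E, B, C, F, G]
After 7 (swap(4, 2)): [A, D, C, B, E, F, G]
After 8 (swap(1, 3)): [A, B, C, D, E, F, G]

Answer: yes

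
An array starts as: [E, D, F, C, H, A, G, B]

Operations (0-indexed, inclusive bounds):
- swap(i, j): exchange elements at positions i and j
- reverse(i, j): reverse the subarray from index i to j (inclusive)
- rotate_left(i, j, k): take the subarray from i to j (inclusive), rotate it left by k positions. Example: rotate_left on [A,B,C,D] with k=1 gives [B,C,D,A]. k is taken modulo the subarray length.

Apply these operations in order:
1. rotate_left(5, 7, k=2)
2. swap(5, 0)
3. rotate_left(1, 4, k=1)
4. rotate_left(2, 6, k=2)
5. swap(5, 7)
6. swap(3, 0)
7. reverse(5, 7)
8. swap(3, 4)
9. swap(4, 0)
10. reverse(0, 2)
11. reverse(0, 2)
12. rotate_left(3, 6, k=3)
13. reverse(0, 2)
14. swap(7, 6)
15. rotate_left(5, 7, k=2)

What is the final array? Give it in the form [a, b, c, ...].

Answer: [D, F, B, H, A, C, E, G]

Derivation:
After 1 (rotate_left(5, 7, k=2)): [E, D, F, C, H, B, A, G]
After 2 (swap(5, 0)): [B, D, F, C, H, E, A, G]
After 3 (rotate_left(1, 4, k=1)): [B, F, C, H, D, E, A, G]
After 4 (rotate_left(2, 6, k=2)): [B, F, D, E, A, C, H, G]
After 5 (swap(5, 7)): [B, F, D, E, A, G, H, C]
After 6 (swap(3, 0)): [E, F, D, B, A, G, H, C]
After 7 (reverse(5, 7)): [E, F, D, B, A, C, H, G]
After 8 (swap(3, 4)): [E, F, D, A, B, C, H, G]
After 9 (swap(4, 0)): [B, F, D, A, E, C, H, G]
After 10 (reverse(0, 2)): [D, F, B, A, E, C, H, G]
After 11 (reverse(0, 2)): [B, F, D, A, E, C, H, G]
After 12 (rotate_left(3, 6, k=3)): [B, F, D, H, A, E, C, G]
After 13 (reverse(0, 2)): [D, F, B, H, A, E, C, G]
After 14 (swap(7, 6)): [D, F, B, H, A, E, G, C]
After 15 (rotate_left(5, 7, k=2)): [D, F, B, H, A, C, E, G]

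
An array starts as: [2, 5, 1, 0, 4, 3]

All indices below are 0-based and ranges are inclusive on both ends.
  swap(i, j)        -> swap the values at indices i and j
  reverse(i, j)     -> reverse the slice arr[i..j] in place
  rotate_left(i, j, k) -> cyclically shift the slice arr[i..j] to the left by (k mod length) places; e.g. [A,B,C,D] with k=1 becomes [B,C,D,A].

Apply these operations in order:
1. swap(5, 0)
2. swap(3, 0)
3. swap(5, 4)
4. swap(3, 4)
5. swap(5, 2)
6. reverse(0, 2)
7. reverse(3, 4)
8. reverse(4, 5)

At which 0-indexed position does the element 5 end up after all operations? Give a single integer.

Answer: 1

Derivation:
After 1 (swap(5, 0)): [3, 5, 1, 0, 4, 2]
After 2 (swap(3, 0)): [0, 5, 1, 3, 4, 2]
After 3 (swap(5, 4)): [0, 5, 1, 3, 2, 4]
After 4 (swap(3, 4)): [0, 5, 1, 2, 3, 4]
After 5 (swap(5, 2)): [0, 5, 4, 2, 3, 1]
After 6 (reverse(0, 2)): [4, 5, 0, 2, 3, 1]
After 7 (reverse(3, 4)): [4, 5, 0, 3, 2, 1]
After 8 (reverse(4, 5)): [4, 5, 0, 3, 1, 2]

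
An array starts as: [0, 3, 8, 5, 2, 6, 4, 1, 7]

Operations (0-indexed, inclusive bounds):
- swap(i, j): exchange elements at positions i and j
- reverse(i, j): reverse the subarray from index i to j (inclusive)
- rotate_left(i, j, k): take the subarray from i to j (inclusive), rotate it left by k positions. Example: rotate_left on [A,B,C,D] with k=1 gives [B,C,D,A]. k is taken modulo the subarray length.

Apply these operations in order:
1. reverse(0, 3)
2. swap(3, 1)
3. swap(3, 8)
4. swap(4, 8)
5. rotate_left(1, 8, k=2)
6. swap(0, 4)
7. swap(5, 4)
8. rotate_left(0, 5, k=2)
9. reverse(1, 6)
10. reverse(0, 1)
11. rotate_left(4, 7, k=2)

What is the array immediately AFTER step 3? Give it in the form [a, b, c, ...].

Answer: [5, 0, 3, 7, 2, 6, 4, 1, 8]

Derivation:
After 1 (reverse(0, 3)): [5, 8, 3, 0, 2, 6, 4, 1, 7]
After 2 (swap(3, 1)): [5, 0, 3, 8, 2, 6, 4, 1, 7]
After 3 (swap(3, 8)): [5, 0, 3, 7, 2, 6, 4, 1, 8]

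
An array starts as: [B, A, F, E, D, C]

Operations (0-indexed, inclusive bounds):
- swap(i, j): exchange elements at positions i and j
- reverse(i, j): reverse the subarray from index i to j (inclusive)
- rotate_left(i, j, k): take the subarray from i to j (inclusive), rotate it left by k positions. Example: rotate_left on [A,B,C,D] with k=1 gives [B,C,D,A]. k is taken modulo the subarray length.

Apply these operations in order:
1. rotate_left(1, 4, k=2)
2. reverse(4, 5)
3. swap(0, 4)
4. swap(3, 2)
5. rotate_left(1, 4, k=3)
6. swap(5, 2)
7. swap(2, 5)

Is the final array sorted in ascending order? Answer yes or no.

Answer: no

Derivation:
After 1 (rotate_left(1, 4, k=2)): [B, E, D, A, F, C]
After 2 (reverse(4, 5)): [B, E, D, A, C, F]
After 3 (swap(0, 4)): [C, E, D, A, B, F]
After 4 (swap(3, 2)): [C, E, A, D, B, F]
After 5 (rotate_left(1, 4, k=3)): [C, B, E, A, D, F]
After 6 (swap(5, 2)): [C, B, F, A, D, E]
After 7 (swap(2, 5)): [C, B, E, A, D, F]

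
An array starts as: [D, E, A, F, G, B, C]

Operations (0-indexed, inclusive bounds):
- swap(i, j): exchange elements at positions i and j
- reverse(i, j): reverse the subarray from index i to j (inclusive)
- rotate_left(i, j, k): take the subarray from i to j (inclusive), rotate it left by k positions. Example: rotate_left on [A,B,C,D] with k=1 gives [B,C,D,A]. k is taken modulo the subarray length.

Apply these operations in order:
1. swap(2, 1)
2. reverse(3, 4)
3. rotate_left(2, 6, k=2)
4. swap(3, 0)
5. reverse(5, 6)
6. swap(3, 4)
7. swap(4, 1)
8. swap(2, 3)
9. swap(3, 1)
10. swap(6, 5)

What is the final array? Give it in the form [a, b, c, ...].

Answer: [B, F, C, D, A, E, G]

Derivation:
After 1 (swap(2, 1)): [D, A, E, F, G, B, C]
After 2 (reverse(3, 4)): [D, A, E, G, F, B, C]
After 3 (rotate_left(2, 6, k=2)): [D, A, F, B, C, E, G]
After 4 (swap(3, 0)): [B, A, F, D, C, E, G]
After 5 (reverse(5, 6)): [B, A, F, D, C, G, E]
After 6 (swap(3, 4)): [B, A, F, C, D, G, E]
After 7 (swap(4, 1)): [B, D, F, C, A, G, E]
After 8 (swap(2, 3)): [B, D, C, F, A, G, E]
After 9 (swap(3, 1)): [B, F, C, D, A, G, E]
After 10 (swap(6, 5)): [B, F, C, D, A, E, G]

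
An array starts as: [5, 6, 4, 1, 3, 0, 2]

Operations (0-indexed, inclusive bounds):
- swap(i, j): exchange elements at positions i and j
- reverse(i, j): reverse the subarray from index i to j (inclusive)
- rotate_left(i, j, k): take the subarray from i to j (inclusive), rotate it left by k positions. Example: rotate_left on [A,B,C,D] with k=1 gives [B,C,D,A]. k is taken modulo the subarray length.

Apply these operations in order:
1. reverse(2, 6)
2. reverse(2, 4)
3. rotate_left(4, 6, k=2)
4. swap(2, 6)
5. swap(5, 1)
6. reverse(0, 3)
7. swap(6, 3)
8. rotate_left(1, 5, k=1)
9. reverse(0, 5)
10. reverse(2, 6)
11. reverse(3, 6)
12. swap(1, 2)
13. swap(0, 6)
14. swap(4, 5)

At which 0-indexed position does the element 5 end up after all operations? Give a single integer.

Answer: 1

Derivation:
After 1 (reverse(2, 6)): [5, 6, 2, 0, 3, 1, 4]
After 2 (reverse(2, 4)): [5, 6, 3, 0, 2, 1, 4]
After 3 (rotate_left(4, 6, k=2)): [5, 6, 3, 0, 4, 2, 1]
After 4 (swap(2, 6)): [5, 6, 1, 0, 4, 2, 3]
After 5 (swap(5, 1)): [5, 2, 1, 0, 4, 6, 3]
After 6 (reverse(0, 3)): [0, 1, 2, 5, 4, 6, 3]
After 7 (swap(6, 3)): [0, 1, 2, 3, 4, 6, 5]
After 8 (rotate_left(1, 5, k=1)): [0, 2, 3, 4, 6, 1, 5]
After 9 (reverse(0, 5)): [1, 6, 4, 3, 2, 0, 5]
After 10 (reverse(2, 6)): [1, 6, 5, 0, 2, 3, 4]
After 11 (reverse(3, 6)): [1, 6, 5, 4, 3, 2, 0]
After 12 (swap(1, 2)): [1, 5, 6, 4, 3, 2, 0]
After 13 (swap(0, 6)): [0, 5, 6, 4, 3, 2, 1]
After 14 (swap(4, 5)): [0, 5, 6, 4, 2, 3, 1]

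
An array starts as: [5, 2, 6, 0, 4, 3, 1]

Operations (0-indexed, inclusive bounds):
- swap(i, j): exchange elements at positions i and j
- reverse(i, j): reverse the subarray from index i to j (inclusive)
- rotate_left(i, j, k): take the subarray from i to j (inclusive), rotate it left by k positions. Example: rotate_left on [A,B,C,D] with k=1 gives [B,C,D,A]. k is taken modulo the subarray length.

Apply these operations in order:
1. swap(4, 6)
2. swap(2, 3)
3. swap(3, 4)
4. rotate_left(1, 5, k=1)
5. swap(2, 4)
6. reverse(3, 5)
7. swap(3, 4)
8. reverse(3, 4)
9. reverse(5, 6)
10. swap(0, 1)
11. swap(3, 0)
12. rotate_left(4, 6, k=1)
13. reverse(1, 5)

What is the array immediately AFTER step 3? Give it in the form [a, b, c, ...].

Answer: [5, 2, 0, 1, 6, 3, 4]

Derivation:
After 1 (swap(4, 6)): [5, 2, 6, 0, 1, 3, 4]
After 2 (swap(2, 3)): [5, 2, 0, 6, 1, 3, 4]
After 3 (swap(3, 4)): [5, 2, 0, 1, 6, 3, 4]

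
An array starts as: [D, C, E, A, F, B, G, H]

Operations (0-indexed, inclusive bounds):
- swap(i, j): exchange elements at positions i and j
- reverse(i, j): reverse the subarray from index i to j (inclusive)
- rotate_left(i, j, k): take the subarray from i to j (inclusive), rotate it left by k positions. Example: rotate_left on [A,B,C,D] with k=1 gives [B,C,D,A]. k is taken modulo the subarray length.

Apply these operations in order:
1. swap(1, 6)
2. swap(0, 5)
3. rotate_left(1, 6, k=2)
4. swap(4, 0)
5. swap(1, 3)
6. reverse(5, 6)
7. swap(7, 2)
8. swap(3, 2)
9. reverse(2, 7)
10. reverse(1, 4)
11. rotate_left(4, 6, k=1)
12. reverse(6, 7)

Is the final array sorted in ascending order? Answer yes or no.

Answer: no

Derivation:
After 1 (swap(1, 6)): [D, G, E, A, F, B, C, H]
After 2 (swap(0, 5)): [B, G, E, A, F, D, C, H]
After 3 (rotate_left(1, 6, k=2)): [B, A, F, D, C, G, E, H]
After 4 (swap(4, 0)): [C, A, F, D, B, G, E, H]
After 5 (swap(1, 3)): [C, D, F, A, B, G, E, H]
After 6 (reverse(5, 6)): [C, D, F, A, B, E, G, H]
After 7 (swap(7, 2)): [C, D, H, A, B, E, G, F]
After 8 (swap(3, 2)): [C, D, A, H, B, E, G, F]
After 9 (reverse(2, 7)): [C, D, F, G, E, B, H, A]
After 10 (reverse(1, 4)): [C, E, G, F, D, B, H, A]
After 11 (rotate_left(4, 6, k=1)): [C, E, G, F, B, H, D, A]
After 12 (reverse(6, 7)): [C, E, G, F, B, H, A, D]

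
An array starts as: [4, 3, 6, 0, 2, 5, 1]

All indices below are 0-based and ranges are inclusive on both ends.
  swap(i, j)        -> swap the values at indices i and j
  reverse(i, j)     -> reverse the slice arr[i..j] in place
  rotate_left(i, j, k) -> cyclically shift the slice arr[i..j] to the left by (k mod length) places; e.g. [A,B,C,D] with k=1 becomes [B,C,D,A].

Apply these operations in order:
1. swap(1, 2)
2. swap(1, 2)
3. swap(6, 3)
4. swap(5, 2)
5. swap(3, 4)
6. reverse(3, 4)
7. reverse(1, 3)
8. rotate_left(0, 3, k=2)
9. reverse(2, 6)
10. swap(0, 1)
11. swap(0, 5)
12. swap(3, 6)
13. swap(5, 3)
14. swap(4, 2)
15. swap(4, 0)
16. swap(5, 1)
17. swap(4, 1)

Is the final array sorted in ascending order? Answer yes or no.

After 1 (swap(1, 2)): [4, 6, 3, 0, 2, 5, 1]
After 2 (swap(1, 2)): [4, 3, 6, 0, 2, 5, 1]
After 3 (swap(6, 3)): [4, 3, 6, 1, 2, 5, 0]
After 4 (swap(5, 2)): [4, 3, 5, 1, 2, 6, 0]
After 5 (swap(3, 4)): [4, 3, 5, 2, 1, 6, 0]
After 6 (reverse(3, 4)): [4, 3, 5, 1, 2, 6, 0]
After 7 (reverse(1, 3)): [4, 1, 5, 3, 2, 6, 0]
After 8 (rotate_left(0, 3, k=2)): [5, 3, 4, 1, 2, 6, 0]
After 9 (reverse(2, 6)): [5, 3, 0, 6, 2, 1, 4]
After 10 (swap(0, 1)): [3, 5, 0, 6, 2, 1, 4]
After 11 (swap(0, 5)): [1, 5, 0, 6, 2, 3, 4]
After 12 (swap(3, 6)): [1, 5, 0, 4, 2, 3, 6]
After 13 (swap(5, 3)): [1, 5, 0, 3, 2, 4, 6]
After 14 (swap(4, 2)): [1, 5, 2, 3, 0, 4, 6]
After 15 (swap(4, 0)): [0, 5, 2, 3, 1, 4, 6]
After 16 (swap(5, 1)): [0, 4, 2, 3, 1, 5, 6]
After 17 (swap(4, 1)): [0, 1, 2, 3, 4, 5, 6]

Answer: yes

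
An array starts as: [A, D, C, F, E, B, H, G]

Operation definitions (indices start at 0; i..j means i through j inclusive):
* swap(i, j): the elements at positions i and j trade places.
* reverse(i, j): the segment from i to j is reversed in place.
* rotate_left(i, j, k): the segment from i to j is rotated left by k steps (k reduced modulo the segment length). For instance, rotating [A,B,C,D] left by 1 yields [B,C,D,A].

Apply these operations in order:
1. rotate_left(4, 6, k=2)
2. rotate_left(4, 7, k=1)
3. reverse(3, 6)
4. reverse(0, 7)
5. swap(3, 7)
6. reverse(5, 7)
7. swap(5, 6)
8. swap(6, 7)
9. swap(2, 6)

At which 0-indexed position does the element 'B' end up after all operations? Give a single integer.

Answer: 7

Derivation:
After 1 (rotate_left(4, 6, k=2)): [A, D, C, F, H, E, B, G]
After 2 (rotate_left(4, 7, k=1)): [A, D, C, F, E, B, G, H]
After 3 (reverse(3, 6)): [A, D, C, G, B, E, F, H]
After 4 (reverse(0, 7)): [H, F, E, B, G, C, D, A]
After 5 (swap(3, 7)): [H, F, E, A, G, C, D, B]
After 6 (reverse(5, 7)): [H, F, E, A, G, B, D, C]
After 7 (swap(5, 6)): [H, F, E, A, G, D, B, C]
After 8 (swap(6, 7)): [H, F, E, A, G, D, C, B]
After 9 (swap(2, 6)): [H, F, C, A, G, D, E, B]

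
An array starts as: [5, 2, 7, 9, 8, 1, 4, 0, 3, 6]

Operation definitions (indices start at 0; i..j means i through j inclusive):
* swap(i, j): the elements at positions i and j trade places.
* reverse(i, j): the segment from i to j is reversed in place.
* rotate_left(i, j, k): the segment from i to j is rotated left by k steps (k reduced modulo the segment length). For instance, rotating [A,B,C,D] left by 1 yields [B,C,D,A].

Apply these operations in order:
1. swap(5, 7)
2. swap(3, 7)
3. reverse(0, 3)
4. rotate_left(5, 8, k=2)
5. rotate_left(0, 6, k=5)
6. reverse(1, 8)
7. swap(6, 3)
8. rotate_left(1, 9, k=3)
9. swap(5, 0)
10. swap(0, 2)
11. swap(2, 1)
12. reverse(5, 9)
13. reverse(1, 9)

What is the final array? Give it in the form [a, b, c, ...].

Answer: [2, 9, 6, 4, 0, 7, 1, 8, 5, 3]

Derivation:
After 1 (swap(5, 7)): [5, 2, 7, 9, 8, 0, 4, 1, 3, 6]
After 2 (swap(3, 7)): [5, 2, 7, 1, 8, 0, 4, 9, 3, 6]
After 3 (reverse(0, 3)): [1, 7, 2, 5, 8, 0, 4, 9, 3, 6]
After 4 (rotate_left(5, 8, k=2)): [1, 7, 2, 5, 8, 9, 3, 0, 4, 6]
After 5 (rotate_left(0, 6, k=5)): [9, 3, 1, 7, 2, 5, 8, 0, 4, 6]
After 6 (reverse(1, 8)): [9, 4, 0, 8, 5, 2, 7, 1, 3, 6]
After 7 (swap(6, 3)): [9, 4, 0, 7, 5, 2, 8, 1, 3, 6]
After 8 (rotate_left(1, 9, k=3)): [9, 5, 2, 8, 1, 3, 6, 4, 0, 7]
After 9 (swap(5, 0)): [3, 5, 2, 8, 1, 9, 6, 4, 0, 7]
After 10 (swap(0, 2)): [2, 5, 3, 8, 1, 9, 6, 4, 0, 7]
After 11 (swap(2, 1)): [2, 3, 5, 8, 1, 9, 6, 4, 0, 7]
After 12 (reverse(5, 9)): [2, 3, 5, 8, 1, 7, 0, 4, 6, 9]
After 13 (reverse(1, 9)): [2, 9, 6, 4, 0, 7, 1, 8, 5, 3]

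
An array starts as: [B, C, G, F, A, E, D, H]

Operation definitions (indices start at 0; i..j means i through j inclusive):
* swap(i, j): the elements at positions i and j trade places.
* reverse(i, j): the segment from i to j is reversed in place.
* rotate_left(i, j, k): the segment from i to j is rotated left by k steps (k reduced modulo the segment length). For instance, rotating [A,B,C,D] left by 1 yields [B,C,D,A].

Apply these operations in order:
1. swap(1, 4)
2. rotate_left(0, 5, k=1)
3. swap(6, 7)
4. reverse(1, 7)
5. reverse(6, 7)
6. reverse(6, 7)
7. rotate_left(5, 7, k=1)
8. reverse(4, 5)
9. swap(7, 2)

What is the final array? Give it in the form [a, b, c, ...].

Answer: [A, D, C, B, F, E, G, H]

Derivation:
After 1 (swap(1, 4)): [B, A, G, F, C, E, D, H]
After 2 (rotate_left(0, 5, k=1)): [A, G, F, C, E, B, D, H]
After 3 (swap(6, 7)): [A, G, F, C, E, B, H, D]
After 4 (reverse(1, 7)): [A, D, H, B, E, C, F, G]
After 5 (reverse(6, 7)): [A, D, H, B, E, C, G, F]
After 6 (reverse(6, 7)): [A, D, H, B, E, C, F, G]
After 7 (rotate_left(5, 7, k=1)): [A, D, H, B, E, F, G, C]
After 8 (reverse(4, 5)): [A, D, H, B, F, E, G, C]
After 9 (swap(7, 2)): [A, D, C, B, F, E, G, H]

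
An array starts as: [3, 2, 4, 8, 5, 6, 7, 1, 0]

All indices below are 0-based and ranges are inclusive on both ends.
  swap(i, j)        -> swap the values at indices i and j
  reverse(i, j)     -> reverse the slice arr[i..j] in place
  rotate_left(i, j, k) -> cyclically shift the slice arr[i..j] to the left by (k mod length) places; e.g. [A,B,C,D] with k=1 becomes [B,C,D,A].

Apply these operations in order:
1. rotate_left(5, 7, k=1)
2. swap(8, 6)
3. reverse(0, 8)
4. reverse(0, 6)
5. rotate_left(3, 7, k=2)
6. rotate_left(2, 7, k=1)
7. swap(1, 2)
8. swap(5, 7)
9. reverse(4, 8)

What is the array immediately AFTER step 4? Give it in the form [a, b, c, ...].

Answer: [4, 8, 5, 7, 0, 6, 1, 2, 3]

Derivation:
After 1 (rotate_left(5, 7, k=1)): [3, 2, 4, 8, 5, 7, 1, 6, 0]
After 2 (swap(8, 6)): [3, 2, 4, 8, 5, 7, 0, 6, 1]
After 3 (reverse(0, 8)): [1, 6, 0, 7, 5, 8, 4, 2, 3]
After 4 (reverse(0, 6)): [4, 8, 5, 7, 0, 6, 1, 2, 3]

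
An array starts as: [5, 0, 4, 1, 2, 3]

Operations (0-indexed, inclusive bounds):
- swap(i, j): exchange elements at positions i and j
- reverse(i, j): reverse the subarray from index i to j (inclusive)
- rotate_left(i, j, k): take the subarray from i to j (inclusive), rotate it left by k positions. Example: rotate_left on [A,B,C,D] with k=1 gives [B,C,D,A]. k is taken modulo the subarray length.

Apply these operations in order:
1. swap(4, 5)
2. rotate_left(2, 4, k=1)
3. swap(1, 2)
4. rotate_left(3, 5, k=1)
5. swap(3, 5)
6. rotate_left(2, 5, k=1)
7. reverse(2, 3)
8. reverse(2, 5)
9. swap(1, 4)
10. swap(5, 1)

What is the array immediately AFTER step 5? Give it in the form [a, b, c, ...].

After 1 (swap(4, 5)): [5, 0, 4, 1, 3, 2]
After 2 (rotate_left(2, 4, k=1)): [5, 0, 1, 3, 4, 2]
After 3 (swap(1, 2)): [5, 1, 0, 3, 4, 2]
After 4 (rotate_left(3, 5, k=1)): [5, 1, 0, 4, 2, 3]
After 5 (swap(3, 5)): [5, 1, 0, 3, 2, 4]

Answer: [5, 1, 0, 3, 2, 4]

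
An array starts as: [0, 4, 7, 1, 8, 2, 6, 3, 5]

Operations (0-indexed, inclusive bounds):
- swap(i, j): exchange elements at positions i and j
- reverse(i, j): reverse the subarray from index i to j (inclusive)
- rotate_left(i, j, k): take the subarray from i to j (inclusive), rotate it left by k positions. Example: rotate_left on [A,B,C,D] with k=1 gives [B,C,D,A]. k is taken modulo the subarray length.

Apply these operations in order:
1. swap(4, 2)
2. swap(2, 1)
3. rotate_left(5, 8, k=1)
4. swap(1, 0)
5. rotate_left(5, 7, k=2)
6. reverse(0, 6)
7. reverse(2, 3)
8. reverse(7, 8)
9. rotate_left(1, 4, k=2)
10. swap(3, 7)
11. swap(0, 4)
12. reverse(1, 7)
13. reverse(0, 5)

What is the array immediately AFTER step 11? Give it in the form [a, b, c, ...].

Answer: [1, 7, 4, 2, 6, 0, 8, 5, 3]

Derivation:
After 1 (swap(4, 2)): [0, 4, 8, 1, 7, 2, 6, 3, 5]
After 2 (swap(2, 1)): [0, 8, 4, 1, 7, 2, 6, 3, 5]
After 3 (rotate_left(5, 8, k=1)): [0, 8, 4, 1, 7, 6, 3, 5, 2]
After 4 (swap(1, 0)): [8, 0, 4, 1, 7, 6, 3, 5, 2]
After 5 (rotate_left(5, 7, k=2)): [8, 0, 4, 1, 7, 5, 6, 3, 2]
After 6 (reverse(0, 6)): [6, 5, 7, 1, 4, 0, 8, 3, 2]
After 7 (reverse(2, 3)): [6, 5, 1, 7, 4, 0, 8, 3, 2]
After 8 (reverse(7, 8)): [6, 5, 1, 7, 4, 0, 8, 2, 3]
After 9 (rotate_left(1, 4, k=2)): [6, 7, 4, 5, 1, 0, 8, 2, 3]
After 10 (swap(3, 7)): [6, 7, 4, 2, 1, 0, 8, 5, 3]
After 11 (swap(0, 4)): [1, 7, 4, 2, 6, 0, 8, 5, 3]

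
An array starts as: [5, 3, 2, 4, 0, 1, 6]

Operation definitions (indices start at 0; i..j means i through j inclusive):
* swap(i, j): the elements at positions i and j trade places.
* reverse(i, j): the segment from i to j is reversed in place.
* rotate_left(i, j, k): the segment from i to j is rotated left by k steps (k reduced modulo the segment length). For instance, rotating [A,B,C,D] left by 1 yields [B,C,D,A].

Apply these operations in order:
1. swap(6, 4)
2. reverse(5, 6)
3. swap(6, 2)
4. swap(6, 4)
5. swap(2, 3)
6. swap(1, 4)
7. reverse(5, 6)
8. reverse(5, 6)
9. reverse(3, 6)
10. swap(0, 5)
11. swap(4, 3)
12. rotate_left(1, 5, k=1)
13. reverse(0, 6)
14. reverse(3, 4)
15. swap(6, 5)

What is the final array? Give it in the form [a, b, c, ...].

Answer: [1, 2, 5, 0, 6, 3, 4]

Derivation:
After 1 (swap(6, 4)): [5, 3, 2, 4, 6, 1, 0]
After 2 (reverse(5, 6)): [5, 3, 2, 4, 6, 0, 1]
After 3 (swap(6, 2)): [5, 3, 1, 4, 6, 0, 2]
After 4 (swap(6, 4)): [5, 3, 1, 4, 2, 0, 6]
After 5 (swap(2, 3)): [5, 3, 4, 1, 2, 0, 6]
After 6 (swap(1, 4)): [5, 2, 4, 1, 3, 0, 6]
After 7 (reverse(5, 6)): [5, 2, 4, 1, 3, 6, 0]
After 8 (reverse(5, 6)): [5, 2, 4, 1, 3, 0, 6]
After 9 (reverse(3, 6)): [5, 2, 4, 6, 0, 3, 1]
After 10 (swap(0, 5)): [3, 2, 4, 6, 0, 5, 1]
After 11 (swap(4, 3)): [3, 2, 4, 0, 6, 5, 1]
After 12 (rotate_left(1, 5, k=1)): [3, 4, 0, 6, 5, 2, 1]
After 13 (reverse(0, 6)): [1, 2, 5, 6, 0, 4, 3]
After 14 (reverse(3, 4)): [1, 2, 5, 0, 6, 4, 3]
After 15 (swap(6, 5)): [1, 2, 5, 0, 6, 3, 4]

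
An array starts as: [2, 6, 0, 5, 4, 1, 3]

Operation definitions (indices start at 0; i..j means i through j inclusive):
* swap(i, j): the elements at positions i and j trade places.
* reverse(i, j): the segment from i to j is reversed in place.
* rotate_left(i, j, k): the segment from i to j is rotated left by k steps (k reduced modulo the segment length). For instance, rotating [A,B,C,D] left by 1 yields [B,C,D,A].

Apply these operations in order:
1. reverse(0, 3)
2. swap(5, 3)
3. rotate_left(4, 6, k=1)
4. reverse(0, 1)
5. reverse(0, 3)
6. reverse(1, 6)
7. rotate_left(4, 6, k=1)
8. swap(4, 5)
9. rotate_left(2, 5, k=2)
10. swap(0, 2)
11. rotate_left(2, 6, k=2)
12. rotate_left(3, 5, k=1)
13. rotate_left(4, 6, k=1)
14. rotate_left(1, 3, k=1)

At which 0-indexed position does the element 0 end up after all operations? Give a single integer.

Answer: 2

Derivation:
After 1 (reverse(0, 3)): [5, 0, 6, 2, 4, 1, 3]
After 2 (swap(5, 3)): [5, 0, 6, 1, 4, 2, 3]
After 3 (rotate_left(4, 6, k=1)): [5, 0, 6, 1, 2, 3, 4]
After 4 (reverse(0, 1)): [0, 5, 6, 1, 2, 3, 4]
After 5 (reverse(0, 3)): [1, 6, 5, 0, 2, 3, 4]
After 6 (reverse(1, 6)): [1, 4, 3, 2, 0, 5, 6]
After 7 (rotate_left(4, 6, k=1)): [1, 4, 3, 2, 5, 6, 0]
After 8 (swap(4, 5)): [1, 4, 3, 2, 6, 5, 0]
After 9 (rotate_left(2, 5, k=2)): [1, 4, 6, 5, 3, 2, 0]
After 10 (swap(0, 2)): [6, 4, 1, 5, 3, 2, 0]
After 11 (rotate_left(2, 6, k=2)): [6, 4, 3, 2, 0, 1, 5]
After 12 (rotate_left(3, 5, k=1)): [6, 4, 3, 0, 1, 2, 5]
After 13 (rotate_left(4, 6, k=1)): [6, 4, 3, 0, 2, 5, 1]
After 14 (rotate_left(1, 3, k=1)): [6, 3, 0, 4, 2, 5, 1]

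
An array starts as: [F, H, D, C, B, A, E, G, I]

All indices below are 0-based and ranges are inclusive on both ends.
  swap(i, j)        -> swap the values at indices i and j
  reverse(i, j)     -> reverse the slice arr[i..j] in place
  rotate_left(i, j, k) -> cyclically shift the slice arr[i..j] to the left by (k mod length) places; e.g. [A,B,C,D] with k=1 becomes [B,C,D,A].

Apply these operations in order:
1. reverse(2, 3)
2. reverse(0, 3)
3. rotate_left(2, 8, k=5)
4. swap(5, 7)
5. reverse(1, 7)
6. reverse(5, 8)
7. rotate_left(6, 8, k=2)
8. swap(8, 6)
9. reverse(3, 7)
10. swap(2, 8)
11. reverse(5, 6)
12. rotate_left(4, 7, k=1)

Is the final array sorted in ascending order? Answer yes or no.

After 1 (reverse(2, 3)): [F, H, C, D, B, A, E, G, I]
After 2 (reverse(0, 3)): [D, C, H, F, B, A, E, G, I]
After 3 (rotate_left(2, 8, k=5)): [D, C, G, I, H, F, B, A, E]
After 4 (swap(5, 7)): [D, C, G, I, H, A, B, F, E]
After 5 (reverse(1, 7)): [D, F, B, A, H, I, G, C, E]
After 6 (reverse(5, 8)): [D, F, B, A, H, E, C, G, I]
After 7 (rotate_left(6, 8, k=2)): [D, F, B, A, H, E, I, C, G]
After 8 (swap(8, 6)): [D, F, B, A, H, E, G, C, I]
After 9 (reverse(3, 7)): [D, F, B, C, G, E, H, A, I]
After 10 (swap(2, 8)): [D, F, I, C, G, E, H, A, B]
After 11 (reverse(5, 6)): [D, F, I, C, G, H, E, A, B]
After 12 (rotate_left(4, 7, k=1)): [D, F, I, C, H, E, A, G, B]

Answer: no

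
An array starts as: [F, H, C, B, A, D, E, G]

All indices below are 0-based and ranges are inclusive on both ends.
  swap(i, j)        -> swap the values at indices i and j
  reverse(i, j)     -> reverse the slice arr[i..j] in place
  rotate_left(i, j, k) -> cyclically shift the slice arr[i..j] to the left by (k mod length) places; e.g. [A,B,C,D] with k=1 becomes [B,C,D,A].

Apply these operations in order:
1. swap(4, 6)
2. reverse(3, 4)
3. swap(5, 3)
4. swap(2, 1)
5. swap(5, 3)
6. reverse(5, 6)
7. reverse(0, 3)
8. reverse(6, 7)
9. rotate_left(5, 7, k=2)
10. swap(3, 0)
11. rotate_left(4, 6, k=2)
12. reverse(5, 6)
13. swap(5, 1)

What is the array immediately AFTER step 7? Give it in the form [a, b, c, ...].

After 1 (swap(4, 6)): [F, H, C, B, E, D, A, G]
After 2 (reverse(3, 4)): [F, H, C, E, B, D, A, G]
After 3 (swap(5, 3)): [F, H, C, D, B, E, A, G]
After 4 (swap(2, 1)): [F, C, H, D, B, E, A, G]
After 5 (swap(5, 3)): [F, C, H, E, B, D, A, G]
After 6 (reverse(5, 6)): [F, C, H, E, B, A, D, G]
After 7 (reverse(0, 3)): [E, H, C, F, B, A, D, G]

Answer: [E, H, C, F, B, A, D, G]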